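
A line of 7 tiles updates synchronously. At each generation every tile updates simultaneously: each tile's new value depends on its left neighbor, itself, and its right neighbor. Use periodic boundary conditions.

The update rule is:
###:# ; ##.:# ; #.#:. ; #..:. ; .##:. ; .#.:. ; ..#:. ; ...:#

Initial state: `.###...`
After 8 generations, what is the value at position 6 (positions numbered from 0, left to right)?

.

generation 1: ..##.##
generation 2: ...#..#
generation 3: .#.....
generation 4: ...####
generation 5: .#..###
generation 6: .....##
generation 7: .###..#
generation 8: ..##...
position 6 holds .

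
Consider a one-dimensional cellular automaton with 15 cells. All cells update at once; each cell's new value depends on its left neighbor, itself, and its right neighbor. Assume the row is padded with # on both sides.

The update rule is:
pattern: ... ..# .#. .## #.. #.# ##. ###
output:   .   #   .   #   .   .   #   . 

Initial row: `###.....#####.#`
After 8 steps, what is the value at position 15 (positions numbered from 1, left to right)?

#

..#....##...#.#
.#....###..#..#
.....##.#.#..##
....###.....##.
...##.#....###.
..###.....##.#.
.##.#....###...
.##.....##.#..#
position 15 holds #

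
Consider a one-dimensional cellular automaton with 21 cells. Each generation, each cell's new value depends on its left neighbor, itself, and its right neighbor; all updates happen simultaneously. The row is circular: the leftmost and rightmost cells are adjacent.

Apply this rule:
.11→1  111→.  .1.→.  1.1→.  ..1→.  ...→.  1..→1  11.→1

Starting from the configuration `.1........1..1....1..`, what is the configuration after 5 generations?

..1...1........1..1..

..1........1..1....1.
...1........1..1....1
1...1........1..1....
.1...1........1..1...
..1...1........1..1..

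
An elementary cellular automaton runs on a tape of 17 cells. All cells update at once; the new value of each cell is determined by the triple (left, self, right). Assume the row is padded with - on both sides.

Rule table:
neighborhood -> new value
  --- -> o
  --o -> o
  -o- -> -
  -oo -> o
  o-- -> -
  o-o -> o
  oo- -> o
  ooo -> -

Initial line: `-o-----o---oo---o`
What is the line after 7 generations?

o--oooo--oooo-oo-
--oo--o-oo--oooo-
oooo-o-ooo-oo--o-
o--oo-oo-oooo-o--
--oooooooo--oo--o
ooo------o-ooo-o-
o-o-ooooo-oo-oo--

o-o-ooooo-oo-oo--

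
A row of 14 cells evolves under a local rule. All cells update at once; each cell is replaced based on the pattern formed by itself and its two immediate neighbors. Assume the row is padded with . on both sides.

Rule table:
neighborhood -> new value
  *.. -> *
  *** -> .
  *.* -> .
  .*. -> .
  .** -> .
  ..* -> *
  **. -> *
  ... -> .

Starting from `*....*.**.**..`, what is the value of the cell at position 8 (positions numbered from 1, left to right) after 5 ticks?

.

.*..*...*..**.
*.**.*.*.**.**
...*......*..*
..*.*....*.**.
.*...*..*...**
position 8 holds .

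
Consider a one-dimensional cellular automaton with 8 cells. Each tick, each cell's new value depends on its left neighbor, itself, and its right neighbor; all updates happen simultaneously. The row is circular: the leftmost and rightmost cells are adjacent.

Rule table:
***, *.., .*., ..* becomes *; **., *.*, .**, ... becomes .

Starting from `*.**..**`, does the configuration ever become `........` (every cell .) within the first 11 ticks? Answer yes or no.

....**.*
*..*...*
.****.*.
*.**..**  (repeats tick 0; period 4)
tick 11: .****.*.
tick 11 is .****.*., still not uniform .

no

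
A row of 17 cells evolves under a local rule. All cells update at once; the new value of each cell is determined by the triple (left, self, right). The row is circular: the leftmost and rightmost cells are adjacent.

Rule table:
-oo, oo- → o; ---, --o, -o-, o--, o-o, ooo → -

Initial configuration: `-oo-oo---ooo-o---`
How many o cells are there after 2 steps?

-oo-oo---o-o-----
-oo-oo-----------
count of o: 4

4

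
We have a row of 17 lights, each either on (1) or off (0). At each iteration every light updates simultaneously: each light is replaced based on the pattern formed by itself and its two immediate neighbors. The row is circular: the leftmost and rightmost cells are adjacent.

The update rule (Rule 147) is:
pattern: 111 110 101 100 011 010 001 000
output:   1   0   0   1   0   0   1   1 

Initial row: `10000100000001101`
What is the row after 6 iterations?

10011101011101111

iteration 1: 01111011111110000
iteration 2: 10110001111101111
iteration 3: 00001110111000111
iteration 4: 11110100010111010
iteration 5: 01100011100010000
iteration 6: 10011101011101111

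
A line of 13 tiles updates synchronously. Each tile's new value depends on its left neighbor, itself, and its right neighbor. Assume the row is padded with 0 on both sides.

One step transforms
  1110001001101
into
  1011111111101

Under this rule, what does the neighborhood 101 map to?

At position 11 the neighborhood is 101; the next row has 0 there.

0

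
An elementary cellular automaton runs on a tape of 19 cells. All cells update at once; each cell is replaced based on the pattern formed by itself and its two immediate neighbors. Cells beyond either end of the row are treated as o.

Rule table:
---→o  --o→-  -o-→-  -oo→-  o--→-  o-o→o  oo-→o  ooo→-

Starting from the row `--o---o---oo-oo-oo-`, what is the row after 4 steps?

----o---o--oo-oo-oo
-oo---o-----oo-oo--
o-o-o---ooo--oo-o--
oo-o--o---o---oo---

oo-o--o---o---oo---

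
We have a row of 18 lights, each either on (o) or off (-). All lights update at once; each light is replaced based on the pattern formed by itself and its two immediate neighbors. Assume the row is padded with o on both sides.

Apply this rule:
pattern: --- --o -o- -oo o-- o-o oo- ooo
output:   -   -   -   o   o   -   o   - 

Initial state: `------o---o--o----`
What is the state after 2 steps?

o------o---o--o---
oo------o---o--o--

oo------o---o--o--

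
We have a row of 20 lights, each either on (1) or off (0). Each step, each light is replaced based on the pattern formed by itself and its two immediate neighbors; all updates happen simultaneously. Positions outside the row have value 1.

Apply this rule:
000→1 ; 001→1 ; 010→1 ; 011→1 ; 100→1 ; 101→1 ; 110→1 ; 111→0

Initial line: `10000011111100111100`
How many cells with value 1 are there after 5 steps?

14

11111110000111100111
00000011111100111100
11111110000111100111  (repeats step 1; period 2)
step 5: 11111110000111100111
count of 1: 14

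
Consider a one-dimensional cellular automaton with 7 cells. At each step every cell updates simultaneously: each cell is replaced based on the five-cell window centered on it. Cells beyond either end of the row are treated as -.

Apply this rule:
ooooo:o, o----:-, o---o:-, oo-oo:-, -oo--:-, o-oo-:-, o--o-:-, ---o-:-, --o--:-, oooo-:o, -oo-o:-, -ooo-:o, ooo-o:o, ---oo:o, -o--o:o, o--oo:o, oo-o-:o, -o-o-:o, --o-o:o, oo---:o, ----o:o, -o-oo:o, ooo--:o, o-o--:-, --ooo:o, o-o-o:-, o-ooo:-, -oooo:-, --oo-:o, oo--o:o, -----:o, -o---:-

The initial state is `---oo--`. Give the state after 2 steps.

o-ooo--

oooo-o-
o-ooo--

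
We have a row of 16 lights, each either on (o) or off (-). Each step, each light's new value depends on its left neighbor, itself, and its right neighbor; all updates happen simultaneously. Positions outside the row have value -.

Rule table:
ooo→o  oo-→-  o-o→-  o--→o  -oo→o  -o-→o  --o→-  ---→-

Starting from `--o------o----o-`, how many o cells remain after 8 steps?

6

--oo-----oo---oo
--o-o----o-o--o-
--o-oo---o-oo-oo
--o-o-o--o-o--o-
--o-o-oo-o-oo-oo
--o-o-o--o-o--o-  (repeats step 4; period 2)
step 8: --o-o-o--o-o--o-
count of o: 6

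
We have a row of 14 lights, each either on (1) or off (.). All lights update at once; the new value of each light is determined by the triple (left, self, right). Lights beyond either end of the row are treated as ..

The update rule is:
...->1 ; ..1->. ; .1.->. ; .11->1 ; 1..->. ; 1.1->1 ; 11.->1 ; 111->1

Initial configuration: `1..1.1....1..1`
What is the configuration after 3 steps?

111.11.1111111

step 1: ....1..11.....
step 2: 111....11.1111
step 3: 111.11.1111111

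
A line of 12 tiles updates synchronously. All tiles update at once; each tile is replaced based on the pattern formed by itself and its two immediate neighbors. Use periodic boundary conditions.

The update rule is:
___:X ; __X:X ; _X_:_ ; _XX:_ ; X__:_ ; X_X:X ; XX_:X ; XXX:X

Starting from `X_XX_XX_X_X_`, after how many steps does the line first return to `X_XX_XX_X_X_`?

step 1: _X_XX_XX_X_X
step 2: X_X_XX_XX_X_
step 3: _X_X_XX_XX_X
step 4: X_X_X_XX_XX_
step 5: _X_X_X_XX_XX
step 6: X_X_X_X_XX_X
step 7: XX_X_X_X_XX_
step 8: _XX_X_X_X_XX
step 9: X_XX_X_X_X_X
step 10: XX_XX_X_X_X_
step 11: _XX_XX_X_X_X
step 12: X_XX_XX_X_X_

12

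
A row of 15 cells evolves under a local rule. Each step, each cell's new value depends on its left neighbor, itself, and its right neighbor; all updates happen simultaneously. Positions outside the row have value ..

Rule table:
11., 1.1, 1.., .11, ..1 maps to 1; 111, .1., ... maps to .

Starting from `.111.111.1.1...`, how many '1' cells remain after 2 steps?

11.111.11.1.1..
1111.11111.1.1.
count of 1: 11

11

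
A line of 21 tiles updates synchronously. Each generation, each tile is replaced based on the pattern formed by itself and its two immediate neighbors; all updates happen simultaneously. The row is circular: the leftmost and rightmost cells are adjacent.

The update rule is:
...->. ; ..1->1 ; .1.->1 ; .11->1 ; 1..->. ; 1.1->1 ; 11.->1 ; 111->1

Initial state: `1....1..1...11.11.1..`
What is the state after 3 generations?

1.1111111111111111111

1...11.11..11111111.1
1..111111.11111111111
1.1111111111111111111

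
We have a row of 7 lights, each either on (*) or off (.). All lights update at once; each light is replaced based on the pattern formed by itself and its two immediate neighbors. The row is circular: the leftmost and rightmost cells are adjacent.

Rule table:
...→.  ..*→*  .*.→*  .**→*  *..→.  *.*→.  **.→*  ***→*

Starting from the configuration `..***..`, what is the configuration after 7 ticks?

*****.*

.****..
*****..
*****.*
*****.*  (fixed point — unchanged through tick 7)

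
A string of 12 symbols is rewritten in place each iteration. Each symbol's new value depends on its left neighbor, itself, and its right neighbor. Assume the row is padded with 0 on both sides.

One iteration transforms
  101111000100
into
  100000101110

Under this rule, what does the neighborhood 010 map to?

At position 0 the neighborhood is 010; the next row has 1 there.

1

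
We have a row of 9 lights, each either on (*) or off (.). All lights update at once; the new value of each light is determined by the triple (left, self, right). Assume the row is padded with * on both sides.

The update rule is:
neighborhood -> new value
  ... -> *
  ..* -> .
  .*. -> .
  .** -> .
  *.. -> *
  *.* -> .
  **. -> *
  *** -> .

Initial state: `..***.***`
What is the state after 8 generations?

**...***.

*...*....
***..***.
..**...*.
*..***...
**...***.
.***...*.
...***...
**...***.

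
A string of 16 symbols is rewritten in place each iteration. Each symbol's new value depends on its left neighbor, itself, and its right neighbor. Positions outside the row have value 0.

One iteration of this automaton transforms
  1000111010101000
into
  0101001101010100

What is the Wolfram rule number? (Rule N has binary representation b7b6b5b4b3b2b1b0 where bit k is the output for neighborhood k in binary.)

position 5: 111 → 0  (bit 7 = 0)
position 6: 110 → 1  (bit 6 = 1)
position 7: 101 → 1  (bit 5 = 1)
position 1: 100 → 1  (bit 4 = 1)
position 4: 011 → 0  (bit 3 = 0)
position 0: 010 → 0  (bit 2 = 0)
position 3: 001 → 1  (bit 1 = 1)
position 2: 000 → 0  (bit 0 = 0)
bits b7..b0 = 01110010 = 114

114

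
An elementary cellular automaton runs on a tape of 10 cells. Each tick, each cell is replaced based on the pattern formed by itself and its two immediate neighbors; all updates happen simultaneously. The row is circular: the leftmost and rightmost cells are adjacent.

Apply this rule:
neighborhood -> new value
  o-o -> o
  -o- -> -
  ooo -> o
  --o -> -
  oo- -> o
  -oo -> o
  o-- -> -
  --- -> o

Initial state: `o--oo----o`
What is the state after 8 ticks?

tick 1: o--oo-oo-o
tick 2: o--ooooooo
tick 3: o--ooooooo  (fixed point — unchanged through tick 8)

o--ooooooo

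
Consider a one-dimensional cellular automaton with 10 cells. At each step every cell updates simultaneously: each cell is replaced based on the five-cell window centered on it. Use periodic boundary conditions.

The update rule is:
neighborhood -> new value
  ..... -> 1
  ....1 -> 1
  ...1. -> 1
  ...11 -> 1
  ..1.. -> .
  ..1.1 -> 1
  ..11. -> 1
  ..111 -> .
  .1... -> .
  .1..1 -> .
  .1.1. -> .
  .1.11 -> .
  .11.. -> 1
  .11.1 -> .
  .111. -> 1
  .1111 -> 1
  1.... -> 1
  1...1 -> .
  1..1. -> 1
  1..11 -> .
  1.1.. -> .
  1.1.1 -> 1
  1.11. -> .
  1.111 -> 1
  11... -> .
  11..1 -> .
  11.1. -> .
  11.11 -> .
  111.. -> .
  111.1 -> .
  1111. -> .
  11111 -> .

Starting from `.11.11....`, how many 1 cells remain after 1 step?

11...1.111
count of 1: 6

6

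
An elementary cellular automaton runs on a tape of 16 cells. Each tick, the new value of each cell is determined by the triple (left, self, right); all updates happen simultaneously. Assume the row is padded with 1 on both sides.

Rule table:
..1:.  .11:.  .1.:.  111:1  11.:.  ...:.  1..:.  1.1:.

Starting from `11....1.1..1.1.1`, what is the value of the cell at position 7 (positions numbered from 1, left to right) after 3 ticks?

.

tick 1: 1...............
tick 2: ................
tick 3: ................
position 7 holds .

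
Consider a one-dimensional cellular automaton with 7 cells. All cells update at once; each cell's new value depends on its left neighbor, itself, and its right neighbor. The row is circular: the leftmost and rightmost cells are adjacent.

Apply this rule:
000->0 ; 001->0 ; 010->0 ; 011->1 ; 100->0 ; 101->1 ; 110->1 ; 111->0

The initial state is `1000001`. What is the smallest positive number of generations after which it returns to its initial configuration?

1

generation 1: 1000001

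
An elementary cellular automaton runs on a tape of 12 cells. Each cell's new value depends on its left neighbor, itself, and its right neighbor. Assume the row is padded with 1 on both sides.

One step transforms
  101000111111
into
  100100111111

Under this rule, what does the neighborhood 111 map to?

1

At position 7 the neighborhood is 111; the next row has 1 there.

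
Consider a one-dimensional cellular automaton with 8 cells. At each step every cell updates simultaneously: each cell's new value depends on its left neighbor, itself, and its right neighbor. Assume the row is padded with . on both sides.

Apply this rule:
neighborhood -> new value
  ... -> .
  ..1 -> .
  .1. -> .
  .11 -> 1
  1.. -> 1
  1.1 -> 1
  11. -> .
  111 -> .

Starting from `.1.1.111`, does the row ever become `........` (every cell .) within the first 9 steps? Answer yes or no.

..1.11..
...11.1.
...1.1.1
....1.1.
.....1.1
......1.
.......1
........
all cells are . at step 8

yes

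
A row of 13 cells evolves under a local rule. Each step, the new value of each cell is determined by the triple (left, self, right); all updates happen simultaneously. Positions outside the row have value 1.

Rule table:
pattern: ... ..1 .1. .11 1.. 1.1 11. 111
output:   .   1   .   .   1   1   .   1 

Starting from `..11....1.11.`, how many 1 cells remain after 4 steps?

8

step 1: 11..1..1.1..1
step 2: 1.11.11.1.11.
step 3: .1..1..1.1..1
step 4: 1.11.11.1.11.
count of 1: 8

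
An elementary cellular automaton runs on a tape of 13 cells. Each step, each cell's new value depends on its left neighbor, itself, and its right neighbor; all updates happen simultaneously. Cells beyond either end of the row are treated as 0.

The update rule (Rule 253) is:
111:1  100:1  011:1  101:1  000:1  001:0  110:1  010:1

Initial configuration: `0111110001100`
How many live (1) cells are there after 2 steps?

12

0111111101111
0111111111111
count of 1: 12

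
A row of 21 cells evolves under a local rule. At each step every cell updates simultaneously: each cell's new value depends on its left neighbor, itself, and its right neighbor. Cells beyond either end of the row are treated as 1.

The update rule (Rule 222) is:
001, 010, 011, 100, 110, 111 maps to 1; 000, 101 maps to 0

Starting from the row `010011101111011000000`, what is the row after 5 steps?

011111101111011100001
011111101111011110011
011111101111011111111
011111101111011111111  (fixed point — unchanged through step 5)

011111101111011111111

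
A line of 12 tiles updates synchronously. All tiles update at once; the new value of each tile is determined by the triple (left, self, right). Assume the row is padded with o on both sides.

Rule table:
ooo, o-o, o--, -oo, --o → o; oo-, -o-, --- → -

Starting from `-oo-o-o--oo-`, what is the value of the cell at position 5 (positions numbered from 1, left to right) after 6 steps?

o

oo-o-o-ooo-o
o-o-o-ooo-oo
-o-o-ooo-ooo
o-o-ooo-oooo
-o-ooo-ooooo
o-ooo-oooooo
position 5 holds o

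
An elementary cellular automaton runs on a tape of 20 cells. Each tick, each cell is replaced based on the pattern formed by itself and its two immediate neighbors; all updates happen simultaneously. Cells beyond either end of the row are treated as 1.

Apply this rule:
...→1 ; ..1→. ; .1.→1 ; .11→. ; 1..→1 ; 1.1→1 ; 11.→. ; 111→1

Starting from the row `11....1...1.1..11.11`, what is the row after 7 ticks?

tick 1: 1.111.111.1111...1.1
tick 2: .1.1.1.1.1.11.11.11.
tick 3: 11111111111..1..1..1
tick 4: 1111111111.1.11.11..
tick 5: 111111111.111..1..1.
tick 6: 11111111.1.1.1.11.11
tick 7: 1111111.1111111..1.1

1111111.1111111..1.1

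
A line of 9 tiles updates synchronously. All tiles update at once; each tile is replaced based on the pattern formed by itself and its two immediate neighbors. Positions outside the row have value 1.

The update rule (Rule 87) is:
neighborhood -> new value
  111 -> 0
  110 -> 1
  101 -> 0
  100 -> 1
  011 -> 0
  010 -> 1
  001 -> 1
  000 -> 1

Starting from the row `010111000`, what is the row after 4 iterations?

111100000

010001111
011110000
000011111
111100000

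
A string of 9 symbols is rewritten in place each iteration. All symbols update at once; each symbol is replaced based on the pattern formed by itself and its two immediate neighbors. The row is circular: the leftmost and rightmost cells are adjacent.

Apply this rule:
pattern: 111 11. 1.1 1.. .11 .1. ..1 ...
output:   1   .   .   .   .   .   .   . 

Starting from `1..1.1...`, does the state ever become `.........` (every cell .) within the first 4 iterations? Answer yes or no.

iteration 1: .........
all cells are . at iteration 1

yes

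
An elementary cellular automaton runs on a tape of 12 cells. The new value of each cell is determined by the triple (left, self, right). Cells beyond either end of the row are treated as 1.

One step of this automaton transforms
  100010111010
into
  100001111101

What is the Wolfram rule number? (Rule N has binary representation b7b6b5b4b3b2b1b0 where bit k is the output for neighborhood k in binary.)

position 7: 111 → 1  (bit 7 = 1)
position 0: 110 → 1  (bit 6 = 1)
position 5: 101 → 1  (bit 5 = 1)
position 1: 100 → 0  (bit 4 = 0)
position 6: 011 → 1  (bit 3 = 1)
position 4: 010 → 0  (bit 2 = 0)
position 3: 001 → 0  (bit 1 = 0)
position 2: 000 → 0  (bit 0 = 0)
bits b7..b0 = 11101000 = 232

232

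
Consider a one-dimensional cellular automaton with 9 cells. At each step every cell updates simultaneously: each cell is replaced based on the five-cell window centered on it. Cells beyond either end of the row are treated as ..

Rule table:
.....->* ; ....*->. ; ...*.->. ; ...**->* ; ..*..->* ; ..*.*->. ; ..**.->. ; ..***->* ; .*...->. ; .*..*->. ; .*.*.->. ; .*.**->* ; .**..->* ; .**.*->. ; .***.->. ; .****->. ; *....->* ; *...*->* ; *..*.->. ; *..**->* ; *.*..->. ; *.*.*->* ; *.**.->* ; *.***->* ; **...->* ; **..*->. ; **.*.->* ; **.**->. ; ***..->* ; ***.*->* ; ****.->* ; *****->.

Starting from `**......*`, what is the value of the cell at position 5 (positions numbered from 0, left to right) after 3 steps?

*

.*****..*
**..**..*
.*.*.*..*
position 5 holds *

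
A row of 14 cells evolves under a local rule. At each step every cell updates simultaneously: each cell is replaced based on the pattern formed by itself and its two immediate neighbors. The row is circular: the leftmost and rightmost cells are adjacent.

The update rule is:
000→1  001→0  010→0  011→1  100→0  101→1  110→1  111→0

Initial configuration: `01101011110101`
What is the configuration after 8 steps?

11110110011010
10011110011101
10010010010111
10000000001100
00111111101100
10100000111101
11001110100111
01001011000100

01001011000100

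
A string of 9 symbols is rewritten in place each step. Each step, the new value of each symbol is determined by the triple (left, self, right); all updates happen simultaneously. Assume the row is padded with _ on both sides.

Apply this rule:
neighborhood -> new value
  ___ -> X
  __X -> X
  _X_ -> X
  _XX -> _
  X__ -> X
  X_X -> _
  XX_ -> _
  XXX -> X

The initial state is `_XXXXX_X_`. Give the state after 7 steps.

X_XXX__XX
X__X_XX__
XXXX___XX
_XX_XXX__
X____X_XX
XXXXXX___
_XXXX_XXX

_XXXX_XXX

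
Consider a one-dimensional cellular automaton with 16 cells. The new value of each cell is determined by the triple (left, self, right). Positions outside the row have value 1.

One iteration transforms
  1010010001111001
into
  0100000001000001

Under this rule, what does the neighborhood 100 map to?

At position 3 the neighborhood is 100; the next row has 0 there.

0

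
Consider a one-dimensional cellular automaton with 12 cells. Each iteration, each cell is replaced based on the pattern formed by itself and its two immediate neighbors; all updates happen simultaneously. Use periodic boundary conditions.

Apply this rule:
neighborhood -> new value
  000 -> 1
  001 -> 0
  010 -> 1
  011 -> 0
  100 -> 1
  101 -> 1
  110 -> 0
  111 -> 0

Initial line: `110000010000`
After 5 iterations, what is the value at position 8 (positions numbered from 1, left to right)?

1

001111011110
100000100001
011110111100
000001000011
111101111000
position 8 holds 1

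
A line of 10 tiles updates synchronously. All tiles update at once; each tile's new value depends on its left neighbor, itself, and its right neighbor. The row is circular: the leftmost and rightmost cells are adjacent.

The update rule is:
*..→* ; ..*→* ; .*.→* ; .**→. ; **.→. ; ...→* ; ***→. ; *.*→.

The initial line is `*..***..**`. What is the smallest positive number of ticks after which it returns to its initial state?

2

tick 1: .**...**..
tick 2: *..***..**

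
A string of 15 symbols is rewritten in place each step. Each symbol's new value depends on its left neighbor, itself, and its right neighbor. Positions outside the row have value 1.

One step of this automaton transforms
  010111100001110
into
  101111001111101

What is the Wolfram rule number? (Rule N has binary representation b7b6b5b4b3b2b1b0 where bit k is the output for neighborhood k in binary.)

position 4: 111 → 1  (bit 7 = 1)
position 6: 110 → 0  (bit 6 = 0)
position 0: 101 → 1  (bit 5 = 1)
position 7: 100 → 0  (bit 4 = 0)
position 3: 011 → 1  (bit 3 = 1)
position 1: 010 → 0  (bit 2 = 0)
position 10: 001 → 1  (bit 1 = 1)
position 8: 000 → 1  (bit 0 = 1)
bits b7..b0 = 10101011 = 171

171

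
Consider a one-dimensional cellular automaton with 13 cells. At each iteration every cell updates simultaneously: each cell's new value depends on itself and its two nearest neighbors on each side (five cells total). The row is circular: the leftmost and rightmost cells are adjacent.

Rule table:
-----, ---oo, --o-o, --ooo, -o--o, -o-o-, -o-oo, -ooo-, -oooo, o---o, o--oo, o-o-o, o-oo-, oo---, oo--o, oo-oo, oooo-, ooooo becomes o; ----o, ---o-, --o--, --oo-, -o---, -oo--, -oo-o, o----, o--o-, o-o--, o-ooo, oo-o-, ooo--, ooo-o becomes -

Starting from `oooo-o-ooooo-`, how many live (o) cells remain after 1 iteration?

iteration 1: -oo--oo-ooo-o
count of o: 8

8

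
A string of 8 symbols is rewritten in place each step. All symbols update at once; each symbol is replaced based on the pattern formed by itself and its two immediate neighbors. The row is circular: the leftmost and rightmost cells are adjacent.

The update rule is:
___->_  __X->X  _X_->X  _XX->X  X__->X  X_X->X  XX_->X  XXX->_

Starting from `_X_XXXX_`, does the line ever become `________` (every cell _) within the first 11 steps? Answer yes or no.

yes

step 1: XXXX__XX
step 2: ___XXXX_
step 3: __XX__XX
step 4: XXXXXXXX
step 5: ________
all cells are _ at step 5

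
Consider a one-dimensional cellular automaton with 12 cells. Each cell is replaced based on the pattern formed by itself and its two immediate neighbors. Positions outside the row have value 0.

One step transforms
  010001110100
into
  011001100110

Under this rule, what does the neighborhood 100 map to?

1

At position 2 the neighborhood is 100; the next row has 1 there.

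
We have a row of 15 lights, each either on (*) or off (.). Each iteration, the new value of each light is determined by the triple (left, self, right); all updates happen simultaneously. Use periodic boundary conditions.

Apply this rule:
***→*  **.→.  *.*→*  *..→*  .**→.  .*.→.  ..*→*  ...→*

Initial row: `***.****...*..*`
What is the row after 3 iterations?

**.*.**.***.**.
..*.*..*.*.*..*
**.*.**.*.*.**.

**.*.**.*.*.**.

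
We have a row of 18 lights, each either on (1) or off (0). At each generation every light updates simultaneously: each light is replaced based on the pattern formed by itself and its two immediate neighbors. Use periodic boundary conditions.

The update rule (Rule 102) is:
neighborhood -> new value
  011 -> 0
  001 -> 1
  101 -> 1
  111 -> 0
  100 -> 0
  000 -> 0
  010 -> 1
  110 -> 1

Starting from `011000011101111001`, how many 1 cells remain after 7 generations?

12

101000100110001011
111001101010011100
001010111110100101
011111000011101111
100001000100110001
100011001101010010
100101010111110111
count of 1: 12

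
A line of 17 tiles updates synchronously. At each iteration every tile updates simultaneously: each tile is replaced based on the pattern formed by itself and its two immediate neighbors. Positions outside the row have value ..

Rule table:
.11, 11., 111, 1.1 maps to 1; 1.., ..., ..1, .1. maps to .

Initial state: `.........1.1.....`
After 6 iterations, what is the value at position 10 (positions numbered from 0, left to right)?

..........1......
.................
.................  (fixed point — unchanged through iteration 6)
position 10 holds .

.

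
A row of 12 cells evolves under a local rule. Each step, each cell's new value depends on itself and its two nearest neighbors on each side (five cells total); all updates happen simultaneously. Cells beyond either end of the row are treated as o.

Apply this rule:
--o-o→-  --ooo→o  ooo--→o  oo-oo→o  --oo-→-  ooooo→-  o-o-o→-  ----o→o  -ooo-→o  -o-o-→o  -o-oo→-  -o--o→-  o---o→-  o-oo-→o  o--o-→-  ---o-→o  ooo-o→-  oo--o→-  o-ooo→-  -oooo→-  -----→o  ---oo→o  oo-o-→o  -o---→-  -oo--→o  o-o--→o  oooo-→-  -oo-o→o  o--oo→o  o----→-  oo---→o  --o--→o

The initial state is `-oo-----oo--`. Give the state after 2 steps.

oooo-ooo-o-o
----o-o-o---

----o-o-o---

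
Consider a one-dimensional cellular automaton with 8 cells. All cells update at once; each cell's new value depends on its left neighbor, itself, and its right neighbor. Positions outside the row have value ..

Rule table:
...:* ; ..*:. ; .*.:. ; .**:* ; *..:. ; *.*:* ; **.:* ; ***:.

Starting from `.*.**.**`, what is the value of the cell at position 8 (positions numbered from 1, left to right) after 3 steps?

step 1: ..******
step 2: *.*....*
step 3: .*..**..
position 8 holds .

.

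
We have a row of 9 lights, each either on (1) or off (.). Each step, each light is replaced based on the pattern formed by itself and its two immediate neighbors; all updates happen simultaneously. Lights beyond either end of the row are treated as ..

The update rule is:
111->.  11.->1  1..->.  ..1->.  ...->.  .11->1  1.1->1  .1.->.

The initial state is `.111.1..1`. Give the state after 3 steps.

step 1: .1.11....
step 2: ..111....
step 3: ..1.1....

..1.1....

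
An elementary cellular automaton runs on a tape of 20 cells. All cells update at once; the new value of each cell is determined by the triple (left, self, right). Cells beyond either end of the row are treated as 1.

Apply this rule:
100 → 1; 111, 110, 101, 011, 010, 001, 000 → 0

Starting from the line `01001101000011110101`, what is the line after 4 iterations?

00100100000100000000

iteration 1: 00100000100000000000
iteration 2: 10010000010000000000
iteration 3: 01001000001000000000
iteration 4: 00100100000100000000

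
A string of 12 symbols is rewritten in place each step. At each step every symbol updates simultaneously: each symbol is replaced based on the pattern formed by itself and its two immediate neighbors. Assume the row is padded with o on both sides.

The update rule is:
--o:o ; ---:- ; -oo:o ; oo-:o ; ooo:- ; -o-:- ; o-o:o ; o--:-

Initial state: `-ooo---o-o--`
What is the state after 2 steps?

-oo--o-o--oo

oo-o--o-o--o
-oo--o-o--oo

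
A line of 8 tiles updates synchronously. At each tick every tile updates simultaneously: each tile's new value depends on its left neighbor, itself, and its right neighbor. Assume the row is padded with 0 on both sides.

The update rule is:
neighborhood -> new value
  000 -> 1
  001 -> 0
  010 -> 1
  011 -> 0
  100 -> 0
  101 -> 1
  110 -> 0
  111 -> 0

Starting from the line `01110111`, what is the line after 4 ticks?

11000001

00001000
11101011
00011100
11000001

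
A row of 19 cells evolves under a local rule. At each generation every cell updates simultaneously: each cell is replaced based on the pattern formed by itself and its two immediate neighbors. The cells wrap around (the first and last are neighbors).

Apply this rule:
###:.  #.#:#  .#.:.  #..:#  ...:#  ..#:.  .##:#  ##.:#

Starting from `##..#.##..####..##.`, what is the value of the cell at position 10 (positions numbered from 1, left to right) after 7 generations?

.

generation 1: ###..####.#..##.###
generation 2: ..##.#..##.#.####..
generation 3: #.###.#.###.##..###
generation 4: ###.##.##.#####.#..
generation 5: #.#########...##.#.
generation 6: .##.......###.###.#
generation 7: #########.#.###.##.
position 10 holds .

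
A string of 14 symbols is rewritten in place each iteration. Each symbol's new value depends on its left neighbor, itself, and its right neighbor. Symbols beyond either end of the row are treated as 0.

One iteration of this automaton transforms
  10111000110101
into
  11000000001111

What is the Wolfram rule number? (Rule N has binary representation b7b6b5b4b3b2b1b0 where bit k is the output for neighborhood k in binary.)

position 3: 111 → 0  (bit 7 = 0)
position 4: 110 → 0  (bit 6 = 0)
position 1: 101 → 1  (bit 5 = 1)
position 5: 100 → 0  (bit 4 = 0)
position 2: 011 → 0  (bit 3 = 0)
position 0: 010 → 1  (bit 2 = 1)
position 7: 001 → 0  (bit 1 = 0)
position 6: 000 → 0  (bit 0 = 0)
bits b7..b0 = 00100100 = 36

36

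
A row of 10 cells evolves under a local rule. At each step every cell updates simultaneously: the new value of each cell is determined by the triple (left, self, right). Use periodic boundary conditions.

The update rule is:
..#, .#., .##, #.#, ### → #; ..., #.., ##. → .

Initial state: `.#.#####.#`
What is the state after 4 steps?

#######.##
######.###
#####.####
####.#####

####.#####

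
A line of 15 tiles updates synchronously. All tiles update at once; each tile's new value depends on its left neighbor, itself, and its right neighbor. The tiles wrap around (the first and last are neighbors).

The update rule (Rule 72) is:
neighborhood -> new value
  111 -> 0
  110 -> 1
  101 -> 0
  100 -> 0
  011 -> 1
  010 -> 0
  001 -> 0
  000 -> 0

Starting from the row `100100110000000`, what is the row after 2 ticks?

000000110000000
000000110000000

000000110000000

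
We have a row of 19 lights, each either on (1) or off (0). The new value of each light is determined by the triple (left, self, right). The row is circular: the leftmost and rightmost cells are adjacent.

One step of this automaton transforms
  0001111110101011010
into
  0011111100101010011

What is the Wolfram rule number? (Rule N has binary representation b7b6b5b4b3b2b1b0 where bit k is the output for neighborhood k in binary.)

158

position 4: 111 → 1  (bit 7 = 1)
position 8: 110 → 0  (bit 6 = 0)
position 9: 101 → 0  (bit 5 = 0)
position 18: 100 → 1  (bit 4 = 1)
position 3: 011 → 1  (bit 3 = 1)
position 10: 010 → 1  (bit 2 = 1)
position 2: 001 → 1  (bit 1 = 1)
position 0: 000 → 0  (bit 0 = 0)
bits b7..b0 = 10011110 = 158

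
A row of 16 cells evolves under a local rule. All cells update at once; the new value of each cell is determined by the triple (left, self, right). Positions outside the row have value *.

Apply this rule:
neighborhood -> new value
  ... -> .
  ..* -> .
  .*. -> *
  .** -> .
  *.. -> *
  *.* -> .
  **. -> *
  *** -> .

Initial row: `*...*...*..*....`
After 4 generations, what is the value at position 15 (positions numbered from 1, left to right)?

**..**..**.**...
.**..**..*..**..
..**..**.**..**.
*..**..*..**..*.
position 15 holds *

*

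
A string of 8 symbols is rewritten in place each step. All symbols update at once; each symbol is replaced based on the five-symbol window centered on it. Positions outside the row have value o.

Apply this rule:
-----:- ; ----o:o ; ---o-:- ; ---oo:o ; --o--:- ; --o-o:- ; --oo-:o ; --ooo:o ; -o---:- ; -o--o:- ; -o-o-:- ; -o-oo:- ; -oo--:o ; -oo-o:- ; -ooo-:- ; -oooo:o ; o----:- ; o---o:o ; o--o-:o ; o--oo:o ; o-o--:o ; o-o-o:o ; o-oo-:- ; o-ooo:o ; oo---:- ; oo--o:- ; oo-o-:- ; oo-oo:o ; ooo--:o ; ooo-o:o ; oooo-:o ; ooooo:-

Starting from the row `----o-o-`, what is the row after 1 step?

--o---o-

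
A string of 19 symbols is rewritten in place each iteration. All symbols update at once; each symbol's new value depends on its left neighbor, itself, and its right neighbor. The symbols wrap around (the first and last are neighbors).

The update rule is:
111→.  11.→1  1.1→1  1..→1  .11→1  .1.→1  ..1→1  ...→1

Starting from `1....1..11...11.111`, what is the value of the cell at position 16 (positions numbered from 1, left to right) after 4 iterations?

.

iteration 1: 11111111111111111..
iteration 2: 1...............111
iteration 3: 11111111111111111..  (repeats iteration 1; period 2)
iteration 4: 1...............111
position 16 holds .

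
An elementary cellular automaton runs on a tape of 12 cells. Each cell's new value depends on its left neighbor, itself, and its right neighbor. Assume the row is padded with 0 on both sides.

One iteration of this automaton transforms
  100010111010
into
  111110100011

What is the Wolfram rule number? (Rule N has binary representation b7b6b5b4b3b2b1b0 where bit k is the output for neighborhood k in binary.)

31

position 7: 111 → 0  (bit 7 = 0)
position 8: 110 → 0  (bit 6 = 0)
position 5: 101 → 0  (bit 5 = 0)
position 1: 100 → 1  (bit 4 = 1)
position 6: 011 → 1  (bit 3 = 1)
position 0: 010 → 1  (bit 2 = 1)
position 3: 001 → 1  (bit 1 = 1)
position 2: 000 → 1  (bit 0 = 1)
bits b7..b0 = 00011111 = 31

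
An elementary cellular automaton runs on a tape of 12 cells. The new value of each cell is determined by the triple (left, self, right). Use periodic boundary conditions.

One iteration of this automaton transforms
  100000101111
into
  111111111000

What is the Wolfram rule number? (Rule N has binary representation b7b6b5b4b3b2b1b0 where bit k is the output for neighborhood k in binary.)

position 9: 111 → 0  (bit 7 = 0)
position 0: 110 → 1  (bit 6 = 1)
position 7: 101 → 1  (bit 5 = 1)
position 1: 100 → 1  (bit 4 = 1)
position 8: 011 → 1  (bit 3 = 1)
position 6: 010 → 1  (bit 2 = 1)
position 5: 001 → 1  (bit 1 = 1)
position 2: 000 → 1  (bit 0 = 1)
bits b7..b0 = 01111111 = 127

127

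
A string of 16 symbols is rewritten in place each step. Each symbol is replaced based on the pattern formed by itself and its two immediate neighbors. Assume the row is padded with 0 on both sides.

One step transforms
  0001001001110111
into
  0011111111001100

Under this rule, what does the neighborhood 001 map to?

1

At position 2 the neighborhood is 001; the next row has 1 there.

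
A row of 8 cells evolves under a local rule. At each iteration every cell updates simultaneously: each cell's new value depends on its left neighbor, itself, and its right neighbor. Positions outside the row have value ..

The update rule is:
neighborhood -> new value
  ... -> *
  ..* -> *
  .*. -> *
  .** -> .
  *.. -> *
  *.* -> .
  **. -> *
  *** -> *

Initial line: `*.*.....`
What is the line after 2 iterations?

*..*****

*.******
*..*****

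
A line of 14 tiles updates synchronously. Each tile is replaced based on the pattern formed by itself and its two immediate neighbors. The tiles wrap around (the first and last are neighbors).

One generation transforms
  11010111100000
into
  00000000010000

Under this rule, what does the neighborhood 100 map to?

At position 9 the neighborhood is 100; the next row has 1 there.

1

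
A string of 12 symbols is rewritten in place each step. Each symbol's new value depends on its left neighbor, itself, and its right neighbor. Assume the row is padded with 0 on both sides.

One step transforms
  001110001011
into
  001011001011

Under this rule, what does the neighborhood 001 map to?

0

At position 1 the neighborhood is 001; the next row has 0 there.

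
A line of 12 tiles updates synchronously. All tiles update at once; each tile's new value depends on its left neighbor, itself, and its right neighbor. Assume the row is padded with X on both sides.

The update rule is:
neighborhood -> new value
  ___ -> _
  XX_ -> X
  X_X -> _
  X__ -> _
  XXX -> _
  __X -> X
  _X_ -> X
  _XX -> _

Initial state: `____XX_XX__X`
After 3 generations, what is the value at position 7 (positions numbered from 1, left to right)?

_

generation 1: ___X_X__X_X_
generation 2: __XX_X_XX_X_
generation 3: _X_X_X__X_X_
position 7 holds _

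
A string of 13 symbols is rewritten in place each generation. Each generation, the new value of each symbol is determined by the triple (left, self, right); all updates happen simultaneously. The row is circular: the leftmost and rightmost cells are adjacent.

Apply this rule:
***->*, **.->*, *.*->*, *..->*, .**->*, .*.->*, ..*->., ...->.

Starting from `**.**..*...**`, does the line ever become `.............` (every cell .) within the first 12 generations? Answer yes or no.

no

******.**..**
**********.**
*************
*************  (fixed point — unchanged through generation 12)
generation 12 is *************, still not uniform .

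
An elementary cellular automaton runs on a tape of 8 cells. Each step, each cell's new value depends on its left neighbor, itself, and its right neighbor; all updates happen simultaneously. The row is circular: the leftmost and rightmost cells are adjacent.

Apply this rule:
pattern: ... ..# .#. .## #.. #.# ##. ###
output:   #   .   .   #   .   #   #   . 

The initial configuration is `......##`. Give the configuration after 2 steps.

##..####

.####.##
##..####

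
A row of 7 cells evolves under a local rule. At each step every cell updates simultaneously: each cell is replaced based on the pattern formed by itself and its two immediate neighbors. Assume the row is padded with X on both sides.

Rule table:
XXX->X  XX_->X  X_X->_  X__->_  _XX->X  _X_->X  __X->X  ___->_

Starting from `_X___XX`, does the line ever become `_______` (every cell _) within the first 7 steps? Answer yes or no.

no

step 1: _X__XXX
step 2: _X_XXXX
step 3: _X_XXXX  (fixed point — unchanged through step 7)
step 7 is _X_XXXX, still not uniform _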